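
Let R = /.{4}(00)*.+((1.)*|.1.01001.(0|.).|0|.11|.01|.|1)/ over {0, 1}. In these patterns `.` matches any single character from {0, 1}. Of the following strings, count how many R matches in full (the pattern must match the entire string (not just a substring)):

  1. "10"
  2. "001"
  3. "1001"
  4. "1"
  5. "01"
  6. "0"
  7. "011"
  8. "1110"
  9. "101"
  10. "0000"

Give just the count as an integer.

1 → no match
2 → no match
3 → no match
4 → no match
5 → no match
6 → no match
7 → no match
8 → no match
9 → no match
10 → no match
Total matched: 0

0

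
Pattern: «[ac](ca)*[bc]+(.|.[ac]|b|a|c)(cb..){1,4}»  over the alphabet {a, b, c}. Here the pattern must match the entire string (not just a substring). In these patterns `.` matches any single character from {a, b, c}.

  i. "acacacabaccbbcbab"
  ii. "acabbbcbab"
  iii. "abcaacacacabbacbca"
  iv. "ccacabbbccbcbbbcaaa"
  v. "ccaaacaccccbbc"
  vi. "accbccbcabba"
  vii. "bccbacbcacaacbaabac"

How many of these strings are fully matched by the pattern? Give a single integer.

i → no match
ii. "acabbbcbab" → match
iii → no match
iv → no match
v → no match
vi. "accbccbcabba" → no match
vii → no match
Total matched: 1

1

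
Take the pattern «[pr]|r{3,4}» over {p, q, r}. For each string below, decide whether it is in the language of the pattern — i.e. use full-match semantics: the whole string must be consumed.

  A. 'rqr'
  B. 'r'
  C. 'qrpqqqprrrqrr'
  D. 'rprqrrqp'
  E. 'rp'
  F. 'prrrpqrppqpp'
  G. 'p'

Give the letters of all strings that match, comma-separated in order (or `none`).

A → no match
B → match
C → no match
D → no match
E → no match
F → no match
G → match

B, G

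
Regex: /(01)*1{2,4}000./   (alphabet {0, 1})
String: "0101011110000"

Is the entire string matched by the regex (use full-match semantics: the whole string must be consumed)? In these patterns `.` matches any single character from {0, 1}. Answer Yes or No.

Yes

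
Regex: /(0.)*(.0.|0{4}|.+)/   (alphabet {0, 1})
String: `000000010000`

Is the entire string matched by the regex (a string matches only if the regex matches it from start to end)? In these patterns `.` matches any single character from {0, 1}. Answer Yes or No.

Yes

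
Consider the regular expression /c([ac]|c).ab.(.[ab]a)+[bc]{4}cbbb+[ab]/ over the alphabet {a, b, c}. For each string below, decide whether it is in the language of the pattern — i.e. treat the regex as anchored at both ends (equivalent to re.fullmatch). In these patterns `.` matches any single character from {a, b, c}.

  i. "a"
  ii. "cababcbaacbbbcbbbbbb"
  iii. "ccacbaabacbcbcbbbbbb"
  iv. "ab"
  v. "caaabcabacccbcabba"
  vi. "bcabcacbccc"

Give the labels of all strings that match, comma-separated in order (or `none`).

i → no match — must start with "c"
ii → match
iii → no match
iv → no match — must start with "c"
v → no match
vi → no match — must start with "c"

ii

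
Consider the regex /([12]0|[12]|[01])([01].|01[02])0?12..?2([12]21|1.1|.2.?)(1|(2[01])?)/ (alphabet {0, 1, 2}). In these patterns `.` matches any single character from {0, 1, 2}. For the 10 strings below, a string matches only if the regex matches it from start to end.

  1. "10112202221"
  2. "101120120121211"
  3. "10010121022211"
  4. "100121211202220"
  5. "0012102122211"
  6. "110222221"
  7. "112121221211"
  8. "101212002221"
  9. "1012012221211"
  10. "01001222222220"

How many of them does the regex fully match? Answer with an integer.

7

1 → match
2 → no match
3 → match
4 → match
5 → no match
6 → no match
7 → match
8 → match
9 → match
10 → match
Total matched: 7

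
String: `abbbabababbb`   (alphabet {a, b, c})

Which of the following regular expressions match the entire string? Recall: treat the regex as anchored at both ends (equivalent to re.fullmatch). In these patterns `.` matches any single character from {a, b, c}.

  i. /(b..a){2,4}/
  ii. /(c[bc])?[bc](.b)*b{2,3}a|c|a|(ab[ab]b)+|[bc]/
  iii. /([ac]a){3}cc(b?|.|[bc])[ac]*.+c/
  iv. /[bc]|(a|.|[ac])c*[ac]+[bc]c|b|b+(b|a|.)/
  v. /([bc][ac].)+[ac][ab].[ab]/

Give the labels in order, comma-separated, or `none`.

ii

i → no match — must start with `b`
ii → match
iii → no match — must end with `c`
iv → no match
v → no match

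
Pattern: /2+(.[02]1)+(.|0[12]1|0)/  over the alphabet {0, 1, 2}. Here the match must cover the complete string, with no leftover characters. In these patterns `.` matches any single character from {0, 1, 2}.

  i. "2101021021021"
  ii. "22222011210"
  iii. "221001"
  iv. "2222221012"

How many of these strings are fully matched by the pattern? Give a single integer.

3

i → match
ii → match
iii → no match
iv → match
Total matched: 3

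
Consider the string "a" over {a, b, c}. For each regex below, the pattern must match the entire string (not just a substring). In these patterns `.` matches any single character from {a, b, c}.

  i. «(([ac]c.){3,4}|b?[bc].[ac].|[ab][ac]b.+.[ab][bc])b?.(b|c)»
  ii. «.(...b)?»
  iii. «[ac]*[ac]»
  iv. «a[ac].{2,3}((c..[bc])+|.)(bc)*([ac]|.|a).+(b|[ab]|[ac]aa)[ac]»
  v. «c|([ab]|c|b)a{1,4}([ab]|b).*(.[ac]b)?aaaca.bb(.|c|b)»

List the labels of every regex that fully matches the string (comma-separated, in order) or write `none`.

ii, iii

i → no match
ii → match
iii → match
iv → no match
v → no match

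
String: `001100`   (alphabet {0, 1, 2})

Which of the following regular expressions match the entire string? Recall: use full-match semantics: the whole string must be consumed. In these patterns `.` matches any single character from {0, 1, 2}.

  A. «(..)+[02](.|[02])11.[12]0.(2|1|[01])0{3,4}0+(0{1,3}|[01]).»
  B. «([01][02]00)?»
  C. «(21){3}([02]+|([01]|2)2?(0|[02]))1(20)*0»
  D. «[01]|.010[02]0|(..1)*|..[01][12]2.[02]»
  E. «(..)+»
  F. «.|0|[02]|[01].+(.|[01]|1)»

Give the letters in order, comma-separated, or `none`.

E, F

A → no match
B → no match
C → no match — must start with `21`
D → no match
E → match
F → match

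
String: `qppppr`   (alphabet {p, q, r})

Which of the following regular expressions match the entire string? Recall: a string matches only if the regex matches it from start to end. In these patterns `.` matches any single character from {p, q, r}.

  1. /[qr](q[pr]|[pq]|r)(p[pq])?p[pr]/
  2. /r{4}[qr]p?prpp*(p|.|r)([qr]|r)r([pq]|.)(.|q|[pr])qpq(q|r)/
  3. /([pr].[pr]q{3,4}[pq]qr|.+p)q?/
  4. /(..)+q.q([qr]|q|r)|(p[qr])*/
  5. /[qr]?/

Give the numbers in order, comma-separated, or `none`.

1 → match
2 → no match — must start with `r`
3 → no match
4 → no match
5 → no match

1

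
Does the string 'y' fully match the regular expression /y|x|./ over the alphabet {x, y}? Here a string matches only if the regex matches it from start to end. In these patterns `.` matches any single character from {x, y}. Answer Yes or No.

Yes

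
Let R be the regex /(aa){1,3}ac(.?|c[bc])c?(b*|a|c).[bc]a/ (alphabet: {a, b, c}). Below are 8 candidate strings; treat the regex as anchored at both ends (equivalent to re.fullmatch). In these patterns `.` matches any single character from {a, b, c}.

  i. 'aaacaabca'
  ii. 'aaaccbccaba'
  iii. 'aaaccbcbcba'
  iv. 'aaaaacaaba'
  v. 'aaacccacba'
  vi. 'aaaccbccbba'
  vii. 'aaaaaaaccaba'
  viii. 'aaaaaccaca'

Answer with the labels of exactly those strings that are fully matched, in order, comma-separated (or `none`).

i, ii, iii, iv, v, vi, vii, viii

i → match
ii → match
iii → match
iv → match
v → match
vi → match
vii → match
viii → match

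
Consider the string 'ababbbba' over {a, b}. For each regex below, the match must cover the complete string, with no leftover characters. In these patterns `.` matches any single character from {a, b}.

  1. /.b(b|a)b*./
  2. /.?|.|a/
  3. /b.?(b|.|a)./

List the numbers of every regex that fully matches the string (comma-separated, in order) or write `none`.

1

1 → match
2 → no match
3 → no match — must start with 'b'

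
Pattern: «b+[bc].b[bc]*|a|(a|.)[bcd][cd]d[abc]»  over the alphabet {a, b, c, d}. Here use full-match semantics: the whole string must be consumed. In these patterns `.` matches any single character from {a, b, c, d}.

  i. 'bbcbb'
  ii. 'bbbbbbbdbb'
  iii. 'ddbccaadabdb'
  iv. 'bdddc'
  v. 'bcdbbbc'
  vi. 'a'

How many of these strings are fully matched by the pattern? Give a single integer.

5

i → match
ii → match
iii → no match
iv → match
v → match
vi → match
Total matched: 5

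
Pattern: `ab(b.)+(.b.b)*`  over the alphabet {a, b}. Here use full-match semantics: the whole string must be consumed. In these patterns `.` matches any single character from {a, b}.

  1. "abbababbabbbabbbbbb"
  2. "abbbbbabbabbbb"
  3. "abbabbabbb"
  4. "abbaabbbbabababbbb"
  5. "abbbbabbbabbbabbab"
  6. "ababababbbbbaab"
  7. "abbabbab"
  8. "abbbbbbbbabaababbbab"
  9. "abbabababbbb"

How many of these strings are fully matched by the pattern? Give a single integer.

5

1 → no match
2 → no match
3. "abbabbabbb" → match
4 → no match
5 → match
6 → no match — must start with "abb"
7. "abbabbab" → match
8 → match
9. "abbabababbbb" → match
Total matched: 5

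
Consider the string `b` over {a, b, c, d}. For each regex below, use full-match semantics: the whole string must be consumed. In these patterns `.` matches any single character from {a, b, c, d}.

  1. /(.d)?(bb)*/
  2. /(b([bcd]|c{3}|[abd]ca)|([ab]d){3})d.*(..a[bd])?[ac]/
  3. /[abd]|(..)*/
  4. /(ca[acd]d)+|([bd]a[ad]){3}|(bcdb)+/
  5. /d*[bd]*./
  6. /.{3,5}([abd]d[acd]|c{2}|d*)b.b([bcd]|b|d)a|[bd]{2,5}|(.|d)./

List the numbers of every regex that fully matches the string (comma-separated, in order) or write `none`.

1 → no match
2 → no match
3 → match
4 → no match
5 → match
6 → no match

3, 5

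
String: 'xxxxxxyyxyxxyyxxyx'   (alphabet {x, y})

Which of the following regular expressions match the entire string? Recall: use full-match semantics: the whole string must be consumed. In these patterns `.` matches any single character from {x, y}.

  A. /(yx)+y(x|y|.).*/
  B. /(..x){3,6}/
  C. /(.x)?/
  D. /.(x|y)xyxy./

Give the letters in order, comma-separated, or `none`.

B

A → no match — must start with 'yx'
B → match
C → no match
D → no match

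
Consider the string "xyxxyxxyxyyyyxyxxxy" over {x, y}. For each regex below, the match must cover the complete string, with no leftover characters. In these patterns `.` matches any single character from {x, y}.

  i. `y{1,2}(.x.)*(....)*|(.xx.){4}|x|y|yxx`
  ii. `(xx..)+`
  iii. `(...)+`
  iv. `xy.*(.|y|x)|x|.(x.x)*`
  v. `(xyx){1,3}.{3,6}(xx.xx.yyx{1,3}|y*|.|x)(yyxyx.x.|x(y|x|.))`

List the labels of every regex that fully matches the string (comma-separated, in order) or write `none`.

iv, v

i → no match
ii → no match — must start with "xx"
iii → no match
iv → match
v → match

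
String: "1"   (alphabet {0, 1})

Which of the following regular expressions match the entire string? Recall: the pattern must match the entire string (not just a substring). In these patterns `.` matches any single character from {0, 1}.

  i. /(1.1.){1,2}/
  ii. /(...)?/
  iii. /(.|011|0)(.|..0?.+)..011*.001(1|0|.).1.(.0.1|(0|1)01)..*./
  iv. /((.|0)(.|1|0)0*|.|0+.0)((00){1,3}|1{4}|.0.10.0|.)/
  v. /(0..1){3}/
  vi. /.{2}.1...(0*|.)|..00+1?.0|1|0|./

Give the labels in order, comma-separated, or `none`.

i → no match
ii → no match
iii → no match
iv → no match
v → no match — must start with "0"
vi → match

vi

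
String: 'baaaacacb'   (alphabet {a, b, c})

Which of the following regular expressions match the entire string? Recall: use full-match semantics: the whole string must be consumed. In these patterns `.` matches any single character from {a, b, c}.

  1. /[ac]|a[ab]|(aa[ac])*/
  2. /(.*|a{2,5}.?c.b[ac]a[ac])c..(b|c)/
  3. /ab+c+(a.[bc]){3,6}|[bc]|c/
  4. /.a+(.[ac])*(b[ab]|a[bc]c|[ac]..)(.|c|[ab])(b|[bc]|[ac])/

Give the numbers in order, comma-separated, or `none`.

1 → no match
2 → match
3 → no match
4 → match

2, 4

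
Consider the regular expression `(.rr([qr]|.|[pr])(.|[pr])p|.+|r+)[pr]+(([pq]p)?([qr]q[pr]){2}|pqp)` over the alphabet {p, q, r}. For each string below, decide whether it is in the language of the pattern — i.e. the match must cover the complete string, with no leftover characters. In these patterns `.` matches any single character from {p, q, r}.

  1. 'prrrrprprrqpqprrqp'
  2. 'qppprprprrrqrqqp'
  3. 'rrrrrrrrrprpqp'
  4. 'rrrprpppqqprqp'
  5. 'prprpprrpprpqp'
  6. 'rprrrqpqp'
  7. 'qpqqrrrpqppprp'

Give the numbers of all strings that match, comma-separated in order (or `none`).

1 → no match
2 → match
3 → match
4 → match
5 → match
6. 'rprrrqpqp' → no match
7 → no match

2, 3, 4, 5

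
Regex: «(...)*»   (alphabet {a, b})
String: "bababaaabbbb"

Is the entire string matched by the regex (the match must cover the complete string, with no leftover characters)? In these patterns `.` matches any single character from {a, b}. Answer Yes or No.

Yes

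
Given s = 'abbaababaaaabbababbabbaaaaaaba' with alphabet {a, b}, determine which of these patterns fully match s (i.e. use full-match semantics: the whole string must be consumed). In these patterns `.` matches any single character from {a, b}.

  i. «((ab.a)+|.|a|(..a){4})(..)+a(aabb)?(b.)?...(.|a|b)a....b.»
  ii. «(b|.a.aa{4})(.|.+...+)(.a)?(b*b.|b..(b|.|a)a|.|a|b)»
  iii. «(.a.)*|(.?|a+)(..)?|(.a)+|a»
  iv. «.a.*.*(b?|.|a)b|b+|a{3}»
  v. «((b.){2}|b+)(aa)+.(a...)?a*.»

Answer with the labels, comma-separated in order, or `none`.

i

i → match
ii → no match
iii → no match
iv → no match
v → no match — must start with 'b'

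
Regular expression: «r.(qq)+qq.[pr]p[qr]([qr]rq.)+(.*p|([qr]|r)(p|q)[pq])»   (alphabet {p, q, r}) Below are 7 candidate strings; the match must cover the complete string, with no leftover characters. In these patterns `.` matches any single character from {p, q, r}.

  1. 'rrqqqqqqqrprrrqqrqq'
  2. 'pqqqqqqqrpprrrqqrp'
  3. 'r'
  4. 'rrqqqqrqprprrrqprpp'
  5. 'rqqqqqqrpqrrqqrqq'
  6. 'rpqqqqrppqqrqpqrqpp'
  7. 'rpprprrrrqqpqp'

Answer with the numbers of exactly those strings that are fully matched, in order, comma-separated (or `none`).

1 → match
2 → no match — must start with 'r'
3 → no match
4 → no match
5 → match
6 → match
7 → no match

1, 5, 6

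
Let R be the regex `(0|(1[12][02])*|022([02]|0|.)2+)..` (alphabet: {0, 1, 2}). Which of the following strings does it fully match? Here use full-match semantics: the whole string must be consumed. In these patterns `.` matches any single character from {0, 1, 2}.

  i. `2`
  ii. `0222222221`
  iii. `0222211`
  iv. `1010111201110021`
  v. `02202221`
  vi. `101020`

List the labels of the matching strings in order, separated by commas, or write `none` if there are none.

i. `2` → no match
ii. `0222222221` → match
iii. `0222211` → match
iv → no match
v. `02202221` → match
vi. `101020` → no match

ii, iii, v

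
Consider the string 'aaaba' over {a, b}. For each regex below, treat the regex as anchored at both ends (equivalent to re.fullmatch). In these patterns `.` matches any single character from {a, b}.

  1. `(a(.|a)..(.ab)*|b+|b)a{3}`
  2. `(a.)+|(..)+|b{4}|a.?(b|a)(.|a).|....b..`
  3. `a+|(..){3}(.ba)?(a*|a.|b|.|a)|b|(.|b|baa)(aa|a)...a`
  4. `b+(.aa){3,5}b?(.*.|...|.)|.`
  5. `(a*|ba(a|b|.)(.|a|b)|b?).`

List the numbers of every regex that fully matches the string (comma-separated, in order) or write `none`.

1 → no match
2 → match
3 → no match
4 → no match
5 → no match

2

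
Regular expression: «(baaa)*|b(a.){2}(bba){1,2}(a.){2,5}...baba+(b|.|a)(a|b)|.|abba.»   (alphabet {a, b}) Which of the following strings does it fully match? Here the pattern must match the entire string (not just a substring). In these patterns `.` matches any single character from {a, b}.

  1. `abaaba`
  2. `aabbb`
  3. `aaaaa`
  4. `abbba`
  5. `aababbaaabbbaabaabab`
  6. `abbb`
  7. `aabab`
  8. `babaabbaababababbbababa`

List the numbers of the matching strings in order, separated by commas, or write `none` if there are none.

8

1 → no match
2 → no match
3 → no match
4 → no match
5 → no match
6 → no match
7 → no match
8 → match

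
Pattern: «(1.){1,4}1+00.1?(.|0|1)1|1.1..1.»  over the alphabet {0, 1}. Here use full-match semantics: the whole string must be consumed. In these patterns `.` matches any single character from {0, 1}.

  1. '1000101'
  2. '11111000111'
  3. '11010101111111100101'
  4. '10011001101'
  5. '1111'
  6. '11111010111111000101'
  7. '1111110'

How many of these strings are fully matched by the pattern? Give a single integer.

3

1 → no match
2 → match
3 → no match
4 → no match
5 → no match
6 → match
7 → match
Total matched: 3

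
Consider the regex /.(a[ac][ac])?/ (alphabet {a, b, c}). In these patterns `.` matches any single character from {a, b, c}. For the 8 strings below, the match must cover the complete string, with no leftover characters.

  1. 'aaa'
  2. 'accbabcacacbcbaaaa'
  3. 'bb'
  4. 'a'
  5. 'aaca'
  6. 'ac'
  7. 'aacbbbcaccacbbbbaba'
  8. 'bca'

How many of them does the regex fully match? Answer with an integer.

1 → no match
2 → no match
3 → no match
4 → match
5 → match
6 → no match
7 → no match
8 → no match
Total matched: 2

2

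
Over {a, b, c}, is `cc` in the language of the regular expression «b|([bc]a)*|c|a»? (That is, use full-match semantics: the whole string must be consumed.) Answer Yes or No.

No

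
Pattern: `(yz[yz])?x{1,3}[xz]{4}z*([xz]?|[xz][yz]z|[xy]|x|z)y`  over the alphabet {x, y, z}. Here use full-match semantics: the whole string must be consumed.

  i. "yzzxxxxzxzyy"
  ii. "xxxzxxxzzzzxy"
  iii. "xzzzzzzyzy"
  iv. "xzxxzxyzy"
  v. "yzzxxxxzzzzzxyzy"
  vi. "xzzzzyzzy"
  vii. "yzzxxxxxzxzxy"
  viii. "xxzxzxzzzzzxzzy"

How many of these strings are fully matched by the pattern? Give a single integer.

7

i. "yzzxxxxzxzyy" → match
ii → match
iii. "xzzzzzzyzy" → match
iv. "xzxxzxyzy" → match
v → match
vi. "xzzzzyzzy" → no match
vii → match
viii → match
Total matched: 7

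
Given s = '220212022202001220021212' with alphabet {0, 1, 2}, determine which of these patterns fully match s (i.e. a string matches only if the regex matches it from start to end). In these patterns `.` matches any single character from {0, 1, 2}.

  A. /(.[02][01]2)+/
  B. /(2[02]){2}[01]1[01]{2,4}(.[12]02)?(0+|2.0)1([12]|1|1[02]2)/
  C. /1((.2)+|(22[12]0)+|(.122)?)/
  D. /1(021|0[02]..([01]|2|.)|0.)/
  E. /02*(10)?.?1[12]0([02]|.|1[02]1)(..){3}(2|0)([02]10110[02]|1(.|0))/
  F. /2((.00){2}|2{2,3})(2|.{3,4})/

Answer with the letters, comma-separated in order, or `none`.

A → match
B → no match
C → no match — must start with '1'
D → no match — must start with '1'
E → no match — must start with '0'
F → no match

A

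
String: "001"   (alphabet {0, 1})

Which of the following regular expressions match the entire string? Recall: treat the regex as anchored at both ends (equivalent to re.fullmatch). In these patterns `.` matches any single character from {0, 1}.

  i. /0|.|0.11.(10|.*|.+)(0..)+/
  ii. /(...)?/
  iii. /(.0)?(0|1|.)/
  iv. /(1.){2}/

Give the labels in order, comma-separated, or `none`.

ii, iii

i → no match
ii → match
iii → match
iv → no match — must start with "1"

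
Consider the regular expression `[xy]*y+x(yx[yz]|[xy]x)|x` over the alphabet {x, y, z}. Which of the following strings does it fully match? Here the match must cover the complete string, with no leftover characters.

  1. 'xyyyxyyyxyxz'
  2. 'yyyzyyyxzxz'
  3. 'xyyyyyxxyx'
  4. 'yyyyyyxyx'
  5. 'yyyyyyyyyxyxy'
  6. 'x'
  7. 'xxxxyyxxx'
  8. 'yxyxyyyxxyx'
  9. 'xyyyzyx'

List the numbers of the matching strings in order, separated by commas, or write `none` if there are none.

1 → match
2 → no match
3 → no match
4 → match
5 → match
6 → match
7 → match
8 → no match
9 → no match

1, 4, 5, 6, 7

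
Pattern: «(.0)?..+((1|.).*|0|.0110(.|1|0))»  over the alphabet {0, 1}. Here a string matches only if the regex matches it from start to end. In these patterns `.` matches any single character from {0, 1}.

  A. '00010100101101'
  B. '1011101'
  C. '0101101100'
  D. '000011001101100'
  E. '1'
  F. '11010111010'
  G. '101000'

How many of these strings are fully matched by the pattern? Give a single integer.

A → match
B. '1011101' → match
C. '0101101100' → match
D → match
E. '1' → no match
F. '11010111010' → match
G. '101000' → match
Total matched: 6

6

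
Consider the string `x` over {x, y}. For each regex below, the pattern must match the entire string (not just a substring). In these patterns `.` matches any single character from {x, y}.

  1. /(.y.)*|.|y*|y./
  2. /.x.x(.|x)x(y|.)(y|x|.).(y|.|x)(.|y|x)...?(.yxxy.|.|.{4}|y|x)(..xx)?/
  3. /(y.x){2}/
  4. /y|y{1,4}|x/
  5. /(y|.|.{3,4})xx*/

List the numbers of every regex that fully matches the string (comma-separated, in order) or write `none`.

1 → match
2 → no match
3 → no match — must start with `y`
4 → match
5 → no match

1, 4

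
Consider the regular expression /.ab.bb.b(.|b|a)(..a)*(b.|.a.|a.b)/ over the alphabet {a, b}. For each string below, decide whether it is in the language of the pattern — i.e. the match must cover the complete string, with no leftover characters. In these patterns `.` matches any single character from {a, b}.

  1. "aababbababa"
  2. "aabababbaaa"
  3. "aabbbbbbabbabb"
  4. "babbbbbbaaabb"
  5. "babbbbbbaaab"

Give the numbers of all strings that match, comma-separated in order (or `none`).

1, 3, 5

1 → match
2 → no match
3 → match
4 → no match
5 → match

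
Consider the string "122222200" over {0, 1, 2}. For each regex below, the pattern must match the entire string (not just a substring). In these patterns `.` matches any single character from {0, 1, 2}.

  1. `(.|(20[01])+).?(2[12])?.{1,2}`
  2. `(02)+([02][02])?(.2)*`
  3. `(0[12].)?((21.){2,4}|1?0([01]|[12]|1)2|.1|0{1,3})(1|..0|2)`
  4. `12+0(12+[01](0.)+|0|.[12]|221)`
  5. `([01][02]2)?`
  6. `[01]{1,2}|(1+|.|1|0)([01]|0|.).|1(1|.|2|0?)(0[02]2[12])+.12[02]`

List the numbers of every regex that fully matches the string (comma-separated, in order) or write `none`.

1 → no match
2 → no match — must start with "02"
3 → no match
4 → match
5 → no match
6 → no match

4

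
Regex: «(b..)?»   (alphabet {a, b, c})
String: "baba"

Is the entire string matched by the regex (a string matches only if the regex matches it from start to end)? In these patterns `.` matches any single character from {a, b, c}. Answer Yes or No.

No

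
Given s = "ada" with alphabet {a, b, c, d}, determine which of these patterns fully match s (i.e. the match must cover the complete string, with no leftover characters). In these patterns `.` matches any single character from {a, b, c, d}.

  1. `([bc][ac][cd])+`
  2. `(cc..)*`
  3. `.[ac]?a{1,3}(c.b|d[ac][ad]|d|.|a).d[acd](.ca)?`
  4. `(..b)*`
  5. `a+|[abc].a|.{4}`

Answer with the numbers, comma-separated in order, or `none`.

1 → no match
2 → no match
3 → no match
4 → no match
5 → match

5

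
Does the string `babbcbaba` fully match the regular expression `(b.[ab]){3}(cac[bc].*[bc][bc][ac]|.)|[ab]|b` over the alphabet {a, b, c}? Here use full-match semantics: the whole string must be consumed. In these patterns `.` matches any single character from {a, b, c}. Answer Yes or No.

No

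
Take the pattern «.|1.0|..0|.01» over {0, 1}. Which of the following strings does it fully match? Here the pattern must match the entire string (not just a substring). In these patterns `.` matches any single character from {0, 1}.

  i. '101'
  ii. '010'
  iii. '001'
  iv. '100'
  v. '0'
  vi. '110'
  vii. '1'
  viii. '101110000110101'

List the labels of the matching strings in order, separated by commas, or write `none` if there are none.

i → match
ii → match
iii → match
iv → match
v → match
vi → match
vii → match
viii → no match

i, ii, iii, iv, v, vi, vii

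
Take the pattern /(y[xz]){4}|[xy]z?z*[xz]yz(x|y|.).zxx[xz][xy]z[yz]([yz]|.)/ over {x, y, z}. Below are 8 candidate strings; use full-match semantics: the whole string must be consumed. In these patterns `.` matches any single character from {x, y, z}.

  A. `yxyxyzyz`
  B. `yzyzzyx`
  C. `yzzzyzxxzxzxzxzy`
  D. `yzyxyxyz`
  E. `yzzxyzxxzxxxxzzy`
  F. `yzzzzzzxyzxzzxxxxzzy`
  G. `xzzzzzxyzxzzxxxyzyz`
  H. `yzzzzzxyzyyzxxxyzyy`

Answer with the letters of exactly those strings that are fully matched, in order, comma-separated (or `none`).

A, D, E, F, G, H

A → match
B → no match
C → no match
D → match
E → match
F → match
G → match
H → match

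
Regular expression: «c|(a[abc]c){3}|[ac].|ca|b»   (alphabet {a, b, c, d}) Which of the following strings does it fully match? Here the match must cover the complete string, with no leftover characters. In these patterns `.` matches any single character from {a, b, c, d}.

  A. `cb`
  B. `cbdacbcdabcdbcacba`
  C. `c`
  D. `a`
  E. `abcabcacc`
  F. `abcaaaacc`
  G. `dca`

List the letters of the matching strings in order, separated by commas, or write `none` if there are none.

A → match
B → no match
C → match
D → no match
E → match
F → no match
G → no match

A, C, E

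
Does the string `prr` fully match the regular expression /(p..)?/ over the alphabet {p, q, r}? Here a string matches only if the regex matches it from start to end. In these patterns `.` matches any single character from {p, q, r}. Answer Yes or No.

Yes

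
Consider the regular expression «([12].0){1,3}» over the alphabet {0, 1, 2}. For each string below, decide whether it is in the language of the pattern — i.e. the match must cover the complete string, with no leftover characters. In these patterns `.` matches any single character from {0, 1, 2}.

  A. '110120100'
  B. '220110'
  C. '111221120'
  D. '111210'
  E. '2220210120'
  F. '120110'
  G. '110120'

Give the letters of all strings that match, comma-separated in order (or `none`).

A, B, F, G

A. '110120100' → match
B. '220110' → match
C. '111221120' → no match
D. '111210' → no match
E. '2220210120' → no match
F. '120110' → match
G. '110120' → match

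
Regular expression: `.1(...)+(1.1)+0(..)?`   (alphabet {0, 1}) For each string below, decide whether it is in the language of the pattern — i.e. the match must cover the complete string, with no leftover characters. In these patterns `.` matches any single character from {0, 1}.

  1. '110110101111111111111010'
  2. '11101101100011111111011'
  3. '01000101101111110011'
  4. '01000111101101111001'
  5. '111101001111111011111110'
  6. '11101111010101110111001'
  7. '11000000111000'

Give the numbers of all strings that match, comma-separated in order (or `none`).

1, 2, 4, 5, 6, 7

1 → match
2 → match
3 → no match
4 → match
5 → match
6 → match
7 → match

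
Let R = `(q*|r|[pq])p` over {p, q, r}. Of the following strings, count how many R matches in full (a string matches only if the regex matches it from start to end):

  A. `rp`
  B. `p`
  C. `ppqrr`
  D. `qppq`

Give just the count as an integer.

2

A → match
B → match
C → no match — must end with `p`
D → no match — must end with `p`
Total matched: 2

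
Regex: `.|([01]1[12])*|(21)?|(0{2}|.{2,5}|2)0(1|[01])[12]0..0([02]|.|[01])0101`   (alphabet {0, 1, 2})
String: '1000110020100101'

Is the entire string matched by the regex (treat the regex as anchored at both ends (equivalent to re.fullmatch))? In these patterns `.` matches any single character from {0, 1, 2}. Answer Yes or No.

No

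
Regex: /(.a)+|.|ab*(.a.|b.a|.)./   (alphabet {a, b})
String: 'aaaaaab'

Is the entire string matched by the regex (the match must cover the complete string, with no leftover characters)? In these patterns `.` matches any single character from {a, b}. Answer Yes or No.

No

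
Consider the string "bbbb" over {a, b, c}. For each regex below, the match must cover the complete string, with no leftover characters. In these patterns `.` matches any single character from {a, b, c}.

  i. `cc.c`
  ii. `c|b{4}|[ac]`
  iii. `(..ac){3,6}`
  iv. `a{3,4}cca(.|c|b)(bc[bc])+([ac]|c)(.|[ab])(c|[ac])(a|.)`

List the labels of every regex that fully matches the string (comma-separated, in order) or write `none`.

ii

i → no match — must start with "cc"
ii → match
iii → no match — must end with "ac"
iv → no match — must start with "a"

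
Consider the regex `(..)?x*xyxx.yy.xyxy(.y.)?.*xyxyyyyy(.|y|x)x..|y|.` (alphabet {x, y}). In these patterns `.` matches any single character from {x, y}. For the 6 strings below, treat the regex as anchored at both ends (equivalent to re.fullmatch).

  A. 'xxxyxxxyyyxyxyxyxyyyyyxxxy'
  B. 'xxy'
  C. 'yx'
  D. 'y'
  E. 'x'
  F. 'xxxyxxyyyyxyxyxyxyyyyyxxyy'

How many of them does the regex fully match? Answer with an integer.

A → match
B → no match
C → no match
D → match
E → match
F → match
Total matched: 4

4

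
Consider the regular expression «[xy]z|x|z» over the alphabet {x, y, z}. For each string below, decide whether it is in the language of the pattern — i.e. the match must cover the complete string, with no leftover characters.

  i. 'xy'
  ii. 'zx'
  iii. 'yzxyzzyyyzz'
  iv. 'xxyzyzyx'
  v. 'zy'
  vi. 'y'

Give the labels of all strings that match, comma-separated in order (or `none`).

i → no match
ii → no match
iii → no match
iv → no match
v → no match
vi → no match

none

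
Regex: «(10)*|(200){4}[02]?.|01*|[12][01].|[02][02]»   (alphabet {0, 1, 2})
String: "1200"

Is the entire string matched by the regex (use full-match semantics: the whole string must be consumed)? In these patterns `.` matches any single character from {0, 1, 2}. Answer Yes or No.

No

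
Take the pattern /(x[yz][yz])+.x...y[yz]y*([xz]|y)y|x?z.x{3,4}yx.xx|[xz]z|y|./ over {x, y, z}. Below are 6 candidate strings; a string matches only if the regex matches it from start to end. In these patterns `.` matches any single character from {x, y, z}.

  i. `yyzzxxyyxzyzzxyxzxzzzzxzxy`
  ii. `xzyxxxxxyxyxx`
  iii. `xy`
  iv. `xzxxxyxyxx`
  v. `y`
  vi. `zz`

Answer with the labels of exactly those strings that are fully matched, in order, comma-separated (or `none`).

i → no match
ii → no match
iii → no match
iv → no match
v → match
vi → match

v, vi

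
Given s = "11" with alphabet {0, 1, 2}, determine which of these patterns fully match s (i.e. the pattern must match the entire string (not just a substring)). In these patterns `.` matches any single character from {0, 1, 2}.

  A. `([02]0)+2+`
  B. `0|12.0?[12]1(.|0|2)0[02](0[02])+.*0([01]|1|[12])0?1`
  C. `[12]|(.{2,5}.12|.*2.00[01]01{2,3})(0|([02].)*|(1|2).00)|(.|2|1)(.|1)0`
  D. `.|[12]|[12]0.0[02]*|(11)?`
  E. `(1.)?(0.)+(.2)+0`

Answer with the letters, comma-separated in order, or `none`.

A → no match — must end with "2"
B → no match
C → no match
D → match
E → no match — must end with "20"

D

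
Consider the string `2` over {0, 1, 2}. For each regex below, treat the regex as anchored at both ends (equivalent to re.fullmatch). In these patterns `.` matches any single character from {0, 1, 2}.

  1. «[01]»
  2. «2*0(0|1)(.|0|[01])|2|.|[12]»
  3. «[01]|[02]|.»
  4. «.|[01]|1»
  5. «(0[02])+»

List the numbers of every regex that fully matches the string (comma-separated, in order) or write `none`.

2, 3, 4

1 → no match
2 → match
3 → match
4 → match
5 → no match — must start with `0`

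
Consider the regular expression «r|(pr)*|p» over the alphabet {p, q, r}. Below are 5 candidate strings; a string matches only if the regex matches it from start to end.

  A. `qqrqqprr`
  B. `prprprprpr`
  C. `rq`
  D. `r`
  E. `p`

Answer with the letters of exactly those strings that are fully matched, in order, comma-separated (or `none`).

B, D, E

A → no match
B → match
C → no match
D → match
E → match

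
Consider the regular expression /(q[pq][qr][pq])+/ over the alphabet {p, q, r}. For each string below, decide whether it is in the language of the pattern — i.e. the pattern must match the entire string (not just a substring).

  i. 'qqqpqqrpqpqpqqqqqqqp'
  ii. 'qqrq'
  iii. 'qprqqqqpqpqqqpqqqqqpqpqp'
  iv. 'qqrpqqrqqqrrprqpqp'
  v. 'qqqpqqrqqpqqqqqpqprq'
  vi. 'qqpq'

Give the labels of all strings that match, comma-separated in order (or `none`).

i, ii, iii, v

i → match
ii → match
iii → match
iv → no match
v → match
vi → no match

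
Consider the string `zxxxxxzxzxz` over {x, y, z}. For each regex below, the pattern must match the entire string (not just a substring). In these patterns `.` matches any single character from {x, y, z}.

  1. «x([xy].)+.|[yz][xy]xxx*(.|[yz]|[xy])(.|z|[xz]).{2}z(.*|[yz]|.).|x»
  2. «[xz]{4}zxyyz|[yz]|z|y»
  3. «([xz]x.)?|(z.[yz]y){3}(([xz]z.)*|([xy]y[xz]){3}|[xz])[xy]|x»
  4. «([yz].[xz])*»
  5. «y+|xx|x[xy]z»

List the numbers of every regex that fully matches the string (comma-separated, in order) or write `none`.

1 → match
2 → no match
3 → no match
4 → no match
5 → no match

1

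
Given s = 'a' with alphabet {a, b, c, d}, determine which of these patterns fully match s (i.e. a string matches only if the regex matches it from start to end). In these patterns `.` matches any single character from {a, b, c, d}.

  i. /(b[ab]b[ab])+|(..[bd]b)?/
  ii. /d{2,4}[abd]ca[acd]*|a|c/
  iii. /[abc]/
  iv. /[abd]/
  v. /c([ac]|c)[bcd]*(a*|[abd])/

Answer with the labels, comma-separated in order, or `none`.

ii, iii, iv

i → no match
ii → match
iii → match
iv → match
v → no match — must start with 'c'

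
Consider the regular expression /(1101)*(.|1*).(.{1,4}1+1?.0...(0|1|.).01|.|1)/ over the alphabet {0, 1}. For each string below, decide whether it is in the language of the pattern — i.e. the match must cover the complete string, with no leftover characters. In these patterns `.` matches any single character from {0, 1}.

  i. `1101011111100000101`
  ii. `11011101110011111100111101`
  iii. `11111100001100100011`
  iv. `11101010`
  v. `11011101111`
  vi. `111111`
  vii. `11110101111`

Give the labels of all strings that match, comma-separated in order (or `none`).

i, ii, v, vi

i → match
ii → match
iii → no match
iv → no match
v → match
vi → match
vii → no match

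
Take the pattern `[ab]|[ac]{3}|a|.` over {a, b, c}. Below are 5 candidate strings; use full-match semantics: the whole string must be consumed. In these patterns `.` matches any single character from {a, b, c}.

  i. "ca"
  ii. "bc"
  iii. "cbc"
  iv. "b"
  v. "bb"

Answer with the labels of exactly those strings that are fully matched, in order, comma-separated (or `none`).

iv

i → no match
ii → no match
iii → no match
iv → match
v → no match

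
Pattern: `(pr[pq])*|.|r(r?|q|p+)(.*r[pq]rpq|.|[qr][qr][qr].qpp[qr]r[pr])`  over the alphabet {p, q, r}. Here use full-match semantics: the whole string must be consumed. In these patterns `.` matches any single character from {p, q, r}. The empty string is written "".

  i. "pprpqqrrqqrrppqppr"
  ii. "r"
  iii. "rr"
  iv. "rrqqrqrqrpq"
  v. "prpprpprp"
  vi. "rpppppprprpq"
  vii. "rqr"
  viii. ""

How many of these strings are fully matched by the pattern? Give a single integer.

7

i → no match
ii → match
iii → match
iv → match
v → match
vi → match
vii → match
viii → match
Total matched: 7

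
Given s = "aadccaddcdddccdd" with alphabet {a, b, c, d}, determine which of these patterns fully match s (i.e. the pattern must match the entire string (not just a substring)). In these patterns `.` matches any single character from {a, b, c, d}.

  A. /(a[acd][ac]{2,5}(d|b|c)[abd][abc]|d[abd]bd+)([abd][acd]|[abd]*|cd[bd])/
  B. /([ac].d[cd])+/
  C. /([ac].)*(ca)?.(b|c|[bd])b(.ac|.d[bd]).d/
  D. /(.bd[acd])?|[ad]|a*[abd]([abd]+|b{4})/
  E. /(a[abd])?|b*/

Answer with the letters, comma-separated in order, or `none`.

A → no match
B → match
C → no match
D → no match
E → no match

B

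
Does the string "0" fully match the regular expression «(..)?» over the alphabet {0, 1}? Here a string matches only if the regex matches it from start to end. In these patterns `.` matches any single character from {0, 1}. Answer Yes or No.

No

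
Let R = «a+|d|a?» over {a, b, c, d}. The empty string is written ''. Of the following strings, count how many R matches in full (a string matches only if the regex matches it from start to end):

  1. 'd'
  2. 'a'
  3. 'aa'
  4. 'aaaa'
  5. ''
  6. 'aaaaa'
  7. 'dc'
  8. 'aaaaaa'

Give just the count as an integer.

7

1 → match
2 → match
3 → match
4 → match
5 → match
6 → match
7 → no match
8 → match
Total matched: 7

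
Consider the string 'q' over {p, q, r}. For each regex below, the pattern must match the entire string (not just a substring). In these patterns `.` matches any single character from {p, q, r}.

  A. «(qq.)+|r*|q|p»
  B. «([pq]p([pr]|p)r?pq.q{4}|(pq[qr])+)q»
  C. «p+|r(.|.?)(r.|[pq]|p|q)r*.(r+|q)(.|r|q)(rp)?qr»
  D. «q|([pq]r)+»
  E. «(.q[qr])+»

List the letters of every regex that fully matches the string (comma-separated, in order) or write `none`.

A → match
B → no match
C → no match
D → match
E → no match

A, D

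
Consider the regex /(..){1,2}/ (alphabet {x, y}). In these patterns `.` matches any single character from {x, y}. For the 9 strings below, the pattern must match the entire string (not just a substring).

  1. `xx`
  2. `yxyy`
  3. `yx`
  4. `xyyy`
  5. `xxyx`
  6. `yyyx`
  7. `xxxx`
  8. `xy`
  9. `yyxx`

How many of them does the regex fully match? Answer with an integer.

1 → match
2 → match
3 → match
4 → match
5 → match
6 → match
7 → match
8 → match
9 → match
Total matched: 9

9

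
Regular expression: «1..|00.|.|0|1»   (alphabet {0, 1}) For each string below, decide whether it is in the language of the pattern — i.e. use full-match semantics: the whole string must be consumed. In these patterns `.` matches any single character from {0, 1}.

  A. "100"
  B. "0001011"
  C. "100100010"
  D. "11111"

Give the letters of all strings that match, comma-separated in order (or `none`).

A → match
B → no match
C → no match
D → no match

A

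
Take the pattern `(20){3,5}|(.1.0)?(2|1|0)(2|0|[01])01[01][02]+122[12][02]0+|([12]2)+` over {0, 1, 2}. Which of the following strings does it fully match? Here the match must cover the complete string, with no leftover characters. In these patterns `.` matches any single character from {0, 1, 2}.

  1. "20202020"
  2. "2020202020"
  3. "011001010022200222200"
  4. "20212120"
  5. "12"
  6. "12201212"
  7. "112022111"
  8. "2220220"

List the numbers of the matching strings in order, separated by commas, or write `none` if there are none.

1, 2, 5

1. "20202020" → match
2. "2020202020" → match
3 → no match
4. "20212120" → no match
5. "12" → match
6. "12201212" → no match
7. "112022111" → no match
8. "2220220" → no match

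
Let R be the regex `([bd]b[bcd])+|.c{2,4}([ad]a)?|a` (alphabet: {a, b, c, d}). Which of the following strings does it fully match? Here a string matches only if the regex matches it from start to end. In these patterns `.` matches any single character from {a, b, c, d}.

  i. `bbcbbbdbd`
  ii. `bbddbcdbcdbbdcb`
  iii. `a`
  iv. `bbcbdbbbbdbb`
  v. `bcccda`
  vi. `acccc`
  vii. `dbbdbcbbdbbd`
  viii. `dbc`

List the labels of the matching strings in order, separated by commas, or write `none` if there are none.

i → match
ii → no match
iii → match
iv → no match
v → match
vi → match
vii → match
viii → match

i, iii, v, vi, vii, viii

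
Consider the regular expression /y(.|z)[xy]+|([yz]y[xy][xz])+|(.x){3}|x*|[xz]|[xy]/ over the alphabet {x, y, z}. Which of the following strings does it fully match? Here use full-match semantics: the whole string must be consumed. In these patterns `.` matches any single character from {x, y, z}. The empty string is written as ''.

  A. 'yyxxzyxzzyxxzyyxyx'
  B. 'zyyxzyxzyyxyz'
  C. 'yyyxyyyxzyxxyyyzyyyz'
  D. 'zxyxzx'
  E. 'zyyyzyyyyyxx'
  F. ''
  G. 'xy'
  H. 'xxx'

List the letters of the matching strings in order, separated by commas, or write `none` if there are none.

C, D, F, H

A → no match
B → no match
C → match
D → match
E → no match
F → match
G → no match
H → match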